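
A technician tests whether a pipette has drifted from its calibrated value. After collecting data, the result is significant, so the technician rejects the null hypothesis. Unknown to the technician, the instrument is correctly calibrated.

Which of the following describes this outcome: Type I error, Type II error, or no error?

Type I error

The conventional null hypothesis here is that the instrument is correctly calibrated.
H₀ was rejected, but H₀ is actually true.
Rejecting a true null hypothesis is a Type I error (false positive).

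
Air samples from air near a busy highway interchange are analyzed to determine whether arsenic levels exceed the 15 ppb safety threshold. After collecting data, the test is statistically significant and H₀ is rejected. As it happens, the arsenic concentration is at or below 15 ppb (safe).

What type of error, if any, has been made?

Type I error

The conventional null hypothesis here is that the arsenic concentration is at or below 15 ppb (safe).
H₀ was rejected, but H₀ is actually true.
Rejecting a true null hypothesis is a Type I error (false positive).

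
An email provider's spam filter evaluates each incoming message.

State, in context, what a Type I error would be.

A Type I error would mean concluding that the message is spam when in fact the message is legitimate (not spam).

With the conventional null hypothesis that the message is legitimate (not spam):
A Type I error is rejecting H₀ when H₀ is true.
Here that means sending the message to the spam folder when actually the message is legitimate (not spam).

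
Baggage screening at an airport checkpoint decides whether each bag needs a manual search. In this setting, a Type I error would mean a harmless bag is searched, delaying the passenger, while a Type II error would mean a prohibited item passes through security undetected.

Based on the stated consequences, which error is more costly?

The Type II consequence (a prohibited item passes through security undetected) is more severe than the Type I consequence (a harmless bag is searched, delaying the passenger).

Type II error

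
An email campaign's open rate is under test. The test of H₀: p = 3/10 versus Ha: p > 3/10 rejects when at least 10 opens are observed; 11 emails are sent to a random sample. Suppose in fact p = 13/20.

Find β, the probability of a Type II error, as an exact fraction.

A Type II error is failing to reject when Ha holds: with p = 13/20, β = P(K ≤ 9).
Equivalently, β = 1 − P(K ≥ 10) = 19239273573359/20480000000000.

19239273573359/20480000000000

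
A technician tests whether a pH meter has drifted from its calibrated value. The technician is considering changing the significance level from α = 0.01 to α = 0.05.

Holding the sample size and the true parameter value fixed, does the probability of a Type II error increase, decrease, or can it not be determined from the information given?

It decreases.

With a larger α the critical value moves toward the center, so more of the Ha sampling distribution lies in the rejection region.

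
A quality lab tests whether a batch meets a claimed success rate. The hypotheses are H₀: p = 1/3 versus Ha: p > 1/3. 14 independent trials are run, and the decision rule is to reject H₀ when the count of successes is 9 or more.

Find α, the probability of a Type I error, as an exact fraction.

9265/531441

α = P(reject H₀ | H₀ true) = P(X ≥ 9 | p = 1/3), with X ~ Binomial(14, 1/3).
Adding the binomial terms for j = 9 through 14 with p = 1/3 yields 9265/531441.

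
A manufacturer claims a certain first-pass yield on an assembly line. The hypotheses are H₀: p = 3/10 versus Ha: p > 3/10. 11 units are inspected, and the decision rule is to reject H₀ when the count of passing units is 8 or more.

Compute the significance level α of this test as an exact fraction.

The Type I error probability is α = P(X ≥ 8) computed under H₀, where X ~ Binomial(11, 3/10).
Summing C(11,j)(3/10)^j(7/10)^{11−j} for j = 8,…,11 gives 2145447/500000000.

2145447/500000000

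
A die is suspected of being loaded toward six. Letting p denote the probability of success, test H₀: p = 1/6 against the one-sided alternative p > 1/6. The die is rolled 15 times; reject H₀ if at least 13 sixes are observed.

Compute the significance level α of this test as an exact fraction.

The Type I error probability is α = P(K ≥ 13) computed under H₀, where K ~ Binomial(15, 1/6).
P(K ≥ 13) = Σ_{j=13}^{15} C(15,j)·(1/6)^j·(5/6)^{15-j} = 2701/470184984576.

2701/470184984576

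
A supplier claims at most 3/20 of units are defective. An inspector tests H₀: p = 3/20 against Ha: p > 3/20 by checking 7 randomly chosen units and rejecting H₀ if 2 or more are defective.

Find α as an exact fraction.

α = P(reject H₀ | H₀ true) = P(X ≥ 2 | p = 3/20), X ~ Binomial(7, 3/20).
Via the complement, α = 1 − Σ_{j=0}^{1} C(7,j)(3/20)^j(17/20)^{7-j} = 181386189/640000000.

181386189/640000000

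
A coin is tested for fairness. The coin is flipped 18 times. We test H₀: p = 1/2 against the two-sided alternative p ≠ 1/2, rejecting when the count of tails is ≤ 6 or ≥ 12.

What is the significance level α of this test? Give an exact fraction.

α = P(S ≤ 6 or S ≥ 12 | p = 1/2), S ~ Binomial(18, 1/2).
By symmetry, α = 2·P(S ≤ 6) = 2·(1 + 18 + 153 + 816 + 3060 + 8568 + 18564)/262144 = 62360/262144 = 7795/32768.

7795/32768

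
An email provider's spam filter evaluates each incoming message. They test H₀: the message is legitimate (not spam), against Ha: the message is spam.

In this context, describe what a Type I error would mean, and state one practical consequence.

A Type I error would mean concluding that the message is spam when in fact the message is legitimate (not spam). Consequence: a legitimate email — possibly an important one — is hidden in the spam folder.

A Type I error is rejecting H₀ when H₀ is true.
Here that means sending the message to the spam folder when actually the message is legitimate (not spam).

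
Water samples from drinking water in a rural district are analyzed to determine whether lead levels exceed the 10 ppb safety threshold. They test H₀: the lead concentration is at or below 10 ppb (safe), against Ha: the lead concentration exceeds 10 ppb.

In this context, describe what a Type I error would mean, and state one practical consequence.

A Type I error is rejecting H₀ when H₀ is true.
Here that means declaring the site contaminated and ordering remediation when actually the lead concentration is at or below 10 ppb (safe).

A Type I error would mean concluding that the lead concentration exceeds 10 ppb when in fact the lead concentration is at or below 10 ppb (safe). Consequence: a clean site is subjected to costly and unnecessary remediation.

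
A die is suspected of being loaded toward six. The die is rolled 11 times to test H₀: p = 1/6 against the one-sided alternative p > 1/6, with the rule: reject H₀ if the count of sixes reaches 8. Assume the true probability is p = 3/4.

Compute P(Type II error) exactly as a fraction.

150311/524288

β = P(fail to reject H₀ | Ha true) = P(K ≤ 7 | p = 3/4), K ~ Binomial(11, 3/4).
Summing C(11,j)·(3/4)^j·(1/4)^{11-j} for j = 0..7 gives 150311/524288.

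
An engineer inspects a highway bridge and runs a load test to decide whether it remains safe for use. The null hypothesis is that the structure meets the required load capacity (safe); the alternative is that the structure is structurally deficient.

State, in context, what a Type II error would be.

A Type II error would mean concluding that the structure meets the required load capacity (safe) (or at least failing to establish that the structure is structurally deficient) when in fact the structure is structurally deficient.

A Type II error is failing to reject H₀ when H₀ is false.
Here that means keeping the structure open when actually the structure is structurally deficient.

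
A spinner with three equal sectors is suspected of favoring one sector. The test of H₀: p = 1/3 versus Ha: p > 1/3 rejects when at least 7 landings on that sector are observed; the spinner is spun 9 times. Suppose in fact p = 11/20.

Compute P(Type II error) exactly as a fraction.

54431799039/64000000000

Under the alternative p = 11/20, K ~ Binomial(9, 11/20); β is the probability the test does not reject, P(K < 7).
Adding the binomial probabilities P(K=0)+…+P(K=6) at p = 11/20 gives 54431799039/64000000000.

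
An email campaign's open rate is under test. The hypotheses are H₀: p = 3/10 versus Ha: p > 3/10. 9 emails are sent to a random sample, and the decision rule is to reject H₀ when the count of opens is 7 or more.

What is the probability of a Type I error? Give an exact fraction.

The Type I error probability is α = P(K ≥ 7) computed under H₀, where K ~ Binomial(9, 3/10).
Adding the binomial terms for j = 7 through 9 with p = 3/10 yields 2145447/500000000.

2145447/500000000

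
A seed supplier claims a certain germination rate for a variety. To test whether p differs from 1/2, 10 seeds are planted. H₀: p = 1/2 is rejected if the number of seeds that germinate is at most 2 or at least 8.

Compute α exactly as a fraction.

Under H₀, Y ~ Binomial(10, 1/2); α is the probability of landing in either tail, P(Y ≤ 2) + P(Y ≥ 8).
By symmetry, α = 2·P(Y ≤ 2) = 2·(1 + 10 + 45)/1024 = 112/1024 = 7/64.

7/64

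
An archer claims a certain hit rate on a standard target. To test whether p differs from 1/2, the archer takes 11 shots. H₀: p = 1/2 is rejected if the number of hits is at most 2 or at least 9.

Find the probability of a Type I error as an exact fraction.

67/1024

Under H₀, S ~ Binomial(11, 1/2); α is the probability of landing in either tail, P(S ≤ 2) + P(S ≥ 9).
Each tail has probability (1 + 11 + 55)/2048; doubling gives α = 134/2048 = 67/1024.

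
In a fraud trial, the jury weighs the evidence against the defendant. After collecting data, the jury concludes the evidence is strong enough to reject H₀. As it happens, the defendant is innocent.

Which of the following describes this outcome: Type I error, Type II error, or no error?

The conventional null hypothesis here is that the defendant is innocent.
H₀ was rejected, but H₀ is actually true.
Rejecting a true null hypothesis is a Type I error (false positive).

Type I error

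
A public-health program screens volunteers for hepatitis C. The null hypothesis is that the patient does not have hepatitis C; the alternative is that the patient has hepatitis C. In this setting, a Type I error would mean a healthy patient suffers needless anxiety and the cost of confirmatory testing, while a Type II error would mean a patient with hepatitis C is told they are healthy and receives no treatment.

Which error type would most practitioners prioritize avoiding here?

The Type II consequence (a patient with hepatitis C is told they are healthy and receives no treatment) is more severe than the Type I consequence (a healthy patient suffers needless anxiety and the cost of confirmatory testing).

Type II error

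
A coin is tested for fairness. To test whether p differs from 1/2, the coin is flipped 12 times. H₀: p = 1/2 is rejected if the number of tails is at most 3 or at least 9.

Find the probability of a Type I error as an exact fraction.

The significance level is the null-hypothesis probability of the rejection region {≤3} ∪ {≥9}.
By symmetry, α = 2·P(Y ≤ 3) = 2·(1 + 12 + 66 + 220)/4096 = 598/4096 = 299/2048.

299/2048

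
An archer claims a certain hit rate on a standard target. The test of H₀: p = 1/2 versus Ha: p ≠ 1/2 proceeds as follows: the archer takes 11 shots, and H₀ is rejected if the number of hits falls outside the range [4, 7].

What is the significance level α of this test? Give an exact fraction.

The significance level is the null-hypothesis probability of the rejection region {≤3} ∪ {≥8}.
Each tail has probability (1 + 11 + 55 + 165)/2048; doubling gives α = 464/2048 = 29/128.

29/128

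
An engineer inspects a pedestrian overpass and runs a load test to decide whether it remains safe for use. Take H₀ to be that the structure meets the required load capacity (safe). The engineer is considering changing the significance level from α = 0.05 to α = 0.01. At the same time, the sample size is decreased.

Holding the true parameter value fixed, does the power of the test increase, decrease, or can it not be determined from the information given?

It decreases.

Lowering α raises the bar for rejection; under Ha, the test now fails to reject on outcomes it previously would have rejected. A smaller sample increases the standard error, so the sampling distributions under H₀ and Ha overlap more. Both changes push β in the same direction.
Since power = 1 − β and β increases, power decreases.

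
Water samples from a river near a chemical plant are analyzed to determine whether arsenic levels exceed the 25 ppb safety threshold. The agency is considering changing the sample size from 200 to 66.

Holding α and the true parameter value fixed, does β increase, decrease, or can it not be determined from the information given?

It increases.

With less data the test statistic is noisier; under Ha, more outcomes land inside the acceptance region.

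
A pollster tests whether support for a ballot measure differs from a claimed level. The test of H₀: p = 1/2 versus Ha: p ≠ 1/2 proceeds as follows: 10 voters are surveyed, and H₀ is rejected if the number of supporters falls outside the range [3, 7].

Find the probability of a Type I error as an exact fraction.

7/64

Under H₀, K ~ Binomial(10, 1/2); α is the probability of landing in either tail, P(K ≤ 2) + P(K ≥ 8).
The two tails are symmetric, so α = 2·(1 + 10 + 45)/2^10 = 112/1024 = 7/64.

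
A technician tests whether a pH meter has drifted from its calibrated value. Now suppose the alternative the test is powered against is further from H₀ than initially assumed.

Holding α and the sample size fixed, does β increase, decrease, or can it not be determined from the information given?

It decreases.

The further the true parameter sits from the null value, the more of the Ha sampling distribution falls in the rejection region.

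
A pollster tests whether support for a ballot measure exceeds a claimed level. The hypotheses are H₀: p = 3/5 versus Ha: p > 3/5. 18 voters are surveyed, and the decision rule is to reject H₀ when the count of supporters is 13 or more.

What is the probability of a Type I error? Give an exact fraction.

Under H₀, X ~ Binomial(18, 3/5), and α = P(X ≥ 13).
Summing C(18,j)(3/5)^j(2/5)^{18−j} for j = 13,…,18 gives 796349989593/3814697265625.

796349989593/3814697265625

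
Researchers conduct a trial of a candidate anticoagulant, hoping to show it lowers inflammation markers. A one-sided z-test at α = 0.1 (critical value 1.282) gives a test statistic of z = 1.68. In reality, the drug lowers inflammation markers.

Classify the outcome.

The conventional null hypothesis is that the drug has no effect on inflammation markers.
Since z = 1.68 > z* = 1.282, H₀ is rejected.
H₀ is false (actually the drug lowers inflammation markers).
The decision matches the true state — no error.

No error (correct decision).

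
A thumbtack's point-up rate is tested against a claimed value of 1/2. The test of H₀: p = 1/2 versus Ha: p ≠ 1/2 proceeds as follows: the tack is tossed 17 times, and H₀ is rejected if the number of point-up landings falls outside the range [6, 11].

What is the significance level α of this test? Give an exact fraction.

α = P(K ≤ 5 or K ≥ 12 | p = 1/2), K ~ Binomial(17, 1/2).
The two tails are symmetric, so α = 2·(1 + 17 + 136 + 680 + 2380 + 6188)/2^17 = 18804/131072 = 4701/32768.

4701/32768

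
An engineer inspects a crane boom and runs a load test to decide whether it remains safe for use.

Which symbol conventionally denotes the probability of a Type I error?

P(Type I error) = P(reject H₀ | H₀ true) = α, the significance level.

α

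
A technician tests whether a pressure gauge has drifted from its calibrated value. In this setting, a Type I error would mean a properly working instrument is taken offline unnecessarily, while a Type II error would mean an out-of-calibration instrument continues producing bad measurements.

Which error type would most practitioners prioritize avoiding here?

Type II error

The Type II consequence (an out-of-calibration instrument continues producing bad measurements) is more severe than the Type I consequence (a properly working instrument is taken offline unnecessarily).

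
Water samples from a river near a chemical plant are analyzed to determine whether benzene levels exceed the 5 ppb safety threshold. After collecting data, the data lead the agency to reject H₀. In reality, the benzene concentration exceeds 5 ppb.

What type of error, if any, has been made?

No error — this is a correct decision.

The conventional null hypothesis here is that the benzene concentration is at or below 5 ppb (safe).
The test rejected a false H₀ — the decision matches the true state.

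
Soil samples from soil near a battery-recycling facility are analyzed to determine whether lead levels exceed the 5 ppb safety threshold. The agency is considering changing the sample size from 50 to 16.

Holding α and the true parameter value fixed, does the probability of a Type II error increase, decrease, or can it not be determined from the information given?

A smaller sample increases the standard error, so the sampling distributions under H₀ and Ha overlap more.

It increases.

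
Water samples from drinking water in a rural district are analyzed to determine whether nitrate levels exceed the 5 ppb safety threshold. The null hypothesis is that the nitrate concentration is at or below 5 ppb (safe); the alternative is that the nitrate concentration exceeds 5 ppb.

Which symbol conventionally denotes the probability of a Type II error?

P(Type II error) = P(fail to reject H₀ | H₀ false) = β.

β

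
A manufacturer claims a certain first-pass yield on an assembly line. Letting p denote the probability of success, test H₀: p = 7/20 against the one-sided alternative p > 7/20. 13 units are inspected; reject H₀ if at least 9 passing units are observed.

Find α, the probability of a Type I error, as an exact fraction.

206011579958513/16384000000000000

α = P(reject H₀ | H₀ true) = P(X ≥ 9 | p = 7/20), with X ~ Binomial(13, 7/20).
Summing C(13,j)(7/20)^j(13/20)^{13−j} for j = 9,…,13 gives 206011579958513/16384000000000000.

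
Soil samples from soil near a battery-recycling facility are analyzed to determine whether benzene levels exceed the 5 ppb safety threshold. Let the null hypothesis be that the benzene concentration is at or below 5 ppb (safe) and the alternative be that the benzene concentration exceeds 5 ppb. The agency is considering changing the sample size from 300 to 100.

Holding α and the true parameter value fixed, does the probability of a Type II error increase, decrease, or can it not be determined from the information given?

Reducing n widens both sampling distributions, so the test has less ability to distinguish Ha from H₀.

It increases.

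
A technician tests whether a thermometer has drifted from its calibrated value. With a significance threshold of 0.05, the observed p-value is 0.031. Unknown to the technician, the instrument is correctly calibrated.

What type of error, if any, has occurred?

The conventional null hypothesis is that the instrument is correctly calibrated.
Since p = 0.031 < α = 0.05, H₀ is rejected.
H₀ is true (actually the instrument is correctly calibrated).
Rejecting a true H₀ is a Type I error.

Type I error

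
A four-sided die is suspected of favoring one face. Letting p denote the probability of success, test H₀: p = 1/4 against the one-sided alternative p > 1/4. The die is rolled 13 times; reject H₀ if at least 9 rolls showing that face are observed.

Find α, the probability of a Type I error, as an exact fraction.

66379/67108864

α = P(reject H₀ | H₀ true) = P(S ≥ 9 | p = 1/4), with S ~ Binomial(13, 1/4).
Adding the binomial terms for j = 9 through 13 with p = 1/4 yields 66379/67108864.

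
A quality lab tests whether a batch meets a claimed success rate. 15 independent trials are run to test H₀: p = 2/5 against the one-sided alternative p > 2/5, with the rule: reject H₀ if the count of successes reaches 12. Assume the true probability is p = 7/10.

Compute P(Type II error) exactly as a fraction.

87891509014119/125000000000000

β = P(fail to reject H₀ | Ha true) = P(Y ≤ 11 | p = 7/10), Y ~ Binomial(15, 7/10).
Equivalently, β = 1 − P(Y ≥ 12) = 87891509014119/125000000000000.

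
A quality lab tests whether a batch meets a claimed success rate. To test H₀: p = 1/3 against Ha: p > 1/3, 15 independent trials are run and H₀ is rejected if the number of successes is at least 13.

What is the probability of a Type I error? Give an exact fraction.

451/14348907

The Type I error probability is α = P(K ≥ 13) computed under H₀, where K ~ Binomial(15, 1/3).
P(K ≥ 13) = Σ_{j=13}^{15} C(15,j)·(1/3)^j·(2/3)^{15-j} = 451/14348907.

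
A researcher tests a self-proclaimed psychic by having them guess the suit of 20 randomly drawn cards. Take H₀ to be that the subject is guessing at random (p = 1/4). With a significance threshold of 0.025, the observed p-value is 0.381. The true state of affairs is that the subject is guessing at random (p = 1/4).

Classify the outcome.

Since p = 0.381 ≥ α = 0.025, H₀ is not rejected.
H₀ is true (actually the subject is guessing at random (p = 1/4)).
The decision matches the true state — no error.

Neither — the decision is correct.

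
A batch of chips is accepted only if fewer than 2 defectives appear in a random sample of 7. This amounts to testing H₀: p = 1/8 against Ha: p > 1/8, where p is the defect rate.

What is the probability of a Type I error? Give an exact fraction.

225033/1048576

α = P(reject H₀ | H₀ true) = P(Y ≥ 2 | p = 1/8), Y ~ Binomial(7, 1/8).
α = 1 − P(Y ≤ 1) = 1 − 823543/1048576 = 225033/1048576.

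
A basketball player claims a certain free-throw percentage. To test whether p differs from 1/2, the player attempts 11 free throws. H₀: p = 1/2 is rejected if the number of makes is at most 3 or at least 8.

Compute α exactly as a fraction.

29/128

α = P(S ≤ 3 or S ≥ 8 | p = 1/2), S ~ Binomial(11, 1/2).
Each tail has probability (1 + 11 + 55 + 165)/2048; doubling gives α = 464/2048 = 29/128.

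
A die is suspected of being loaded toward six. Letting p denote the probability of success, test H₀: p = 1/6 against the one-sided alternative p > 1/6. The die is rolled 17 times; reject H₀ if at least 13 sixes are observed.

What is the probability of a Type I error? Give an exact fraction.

Under H₀, K ~ Binomial(17, 1/6), and α = P(K ≥ 13).
Summing C(17,j)(1/6)^j(5/6)^{17−j} for j = 13,…,17 gives 787993/8463329722368.

787993/8463329722368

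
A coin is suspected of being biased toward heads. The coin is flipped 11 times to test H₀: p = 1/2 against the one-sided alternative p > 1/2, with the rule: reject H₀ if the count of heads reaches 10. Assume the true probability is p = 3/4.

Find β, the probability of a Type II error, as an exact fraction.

1683809/2097152

β = P(fail to reject H₀ | Ha true) = P(Y ≤ 9 | p = 3/4), Y ~ Binomial(11, 3/4).
Summing C(11,j)·(3/4)^j·(1/4)^{11-j} for j = 0..9 gives 1683809/2097152.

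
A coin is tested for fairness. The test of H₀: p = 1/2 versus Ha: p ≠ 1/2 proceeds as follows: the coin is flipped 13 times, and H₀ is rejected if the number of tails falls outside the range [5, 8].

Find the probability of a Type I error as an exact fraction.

α = P(S ≤ 4 or S ≥ 9 | p = 1/2), S ~ Binomial(13, 1/2).
By symmetry, α = 2·P(S ≤ 4) = 2·(1 + 13 + 78 + 286 + 715)/8192 = 2186/8192 = 1093/4096.

1093/4096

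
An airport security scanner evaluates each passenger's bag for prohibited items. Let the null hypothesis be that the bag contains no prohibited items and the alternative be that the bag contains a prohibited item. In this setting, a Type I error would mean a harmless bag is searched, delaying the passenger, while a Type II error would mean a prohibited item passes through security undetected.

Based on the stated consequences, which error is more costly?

The Type II consequence (a prohibited item passes through security undetected) is more severe than the Type I consequence (a harmless bag is searched, delaying the passenger).

Type II error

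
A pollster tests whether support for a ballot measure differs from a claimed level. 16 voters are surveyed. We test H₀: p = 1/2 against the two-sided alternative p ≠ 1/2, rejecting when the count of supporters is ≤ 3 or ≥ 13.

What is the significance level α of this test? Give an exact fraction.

Under H₀, S ~ Binomial(16, 1/2); α is the probability of landing in either tail, P(S ≤ 3) + P(S ≥ 13).
Each tail has probability (1 + 16 + 120 + 560)/65536; doubling gives α = 1394/65536 = 697/32768.

697/32768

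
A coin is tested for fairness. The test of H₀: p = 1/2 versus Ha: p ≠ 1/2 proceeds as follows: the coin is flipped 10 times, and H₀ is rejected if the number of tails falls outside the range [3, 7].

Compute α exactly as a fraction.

The significance level is the null-hypothesis probability of the rejection region {≤2} ∪ {≥8}.
By symmetry, α = 2·P(X ≤ 2) = 2·(1 + 10 + 45)/1024 = 112/1024 = 7/64.

7/64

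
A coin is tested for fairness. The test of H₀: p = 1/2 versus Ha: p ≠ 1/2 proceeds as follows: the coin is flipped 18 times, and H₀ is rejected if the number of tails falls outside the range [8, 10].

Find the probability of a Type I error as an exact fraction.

15751/32768

Under H₀, K ~ Binomial(18, 1/2); α is the probability of landing in either tail, P(K ≤ 7) + P(K ≥ 11).
By symmetry, α = 2·P(K ≤ 7) = 2·(1 + 18 + 153 + 816 + 3060 + 8568 + 18564 + 31824)/262144 = 126008/262144 = 15751/32768.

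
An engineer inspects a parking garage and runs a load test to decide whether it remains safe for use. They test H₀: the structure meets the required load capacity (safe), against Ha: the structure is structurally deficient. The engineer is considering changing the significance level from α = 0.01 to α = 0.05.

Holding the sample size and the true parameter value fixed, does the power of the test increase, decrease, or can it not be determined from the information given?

With a larger α the critical value moves toward the center, so more of the Ha sampling distribution lies in the rejection region.
Since power = 1 − β and β decreases, power increases.

It increases.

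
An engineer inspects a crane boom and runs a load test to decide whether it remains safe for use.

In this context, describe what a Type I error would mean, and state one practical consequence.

With the conventional null hypothesis that the structure meets the required load capacity (safe):
A Type I error is rejecting H₀ when H₀ is true.
Here that means closing the structure for repairs when actually the structure meets the required load capacity (safe).

A Type I error would mean concluding that the structure is structurally deficient when in fact the structure meets the required load capacity (safe). Consequence: a sound structure is closed unnecessarily, at significant cost and disruption.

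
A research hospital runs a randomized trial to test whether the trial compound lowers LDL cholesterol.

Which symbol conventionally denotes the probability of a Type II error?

P(Type II error) = P(fail to reject H₀ | H₀ false) = β.

β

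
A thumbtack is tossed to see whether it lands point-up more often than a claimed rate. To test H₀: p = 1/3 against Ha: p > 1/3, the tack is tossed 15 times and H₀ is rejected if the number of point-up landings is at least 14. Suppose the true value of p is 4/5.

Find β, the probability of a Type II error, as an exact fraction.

A Type II error is failing to reject when Ha holds: with p = 4/5, β = P(S ≤ 13).
Adding the binomial probabilities P(S=0)+…+P(S=13) at p = 4/5 gives 25417304461/30517578125.

25417304461/30517578125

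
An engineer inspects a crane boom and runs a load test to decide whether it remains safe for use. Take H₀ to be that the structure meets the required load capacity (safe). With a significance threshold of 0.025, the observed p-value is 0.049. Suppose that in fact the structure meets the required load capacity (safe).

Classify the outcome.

Since p = 0.049 ≥ α = 0.025, H₀ is not rejected.
H₀ is true (actually the structure meets the required load capacity (safe)).
The decision matches the true state — no error.

No error — this is a correct decision.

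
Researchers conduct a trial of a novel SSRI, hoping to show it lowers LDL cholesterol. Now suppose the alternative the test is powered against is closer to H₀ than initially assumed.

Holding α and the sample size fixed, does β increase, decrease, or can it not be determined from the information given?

It increases.

When the true parameter is near the null value, the test has a harder time distinguishing Ha from H₀.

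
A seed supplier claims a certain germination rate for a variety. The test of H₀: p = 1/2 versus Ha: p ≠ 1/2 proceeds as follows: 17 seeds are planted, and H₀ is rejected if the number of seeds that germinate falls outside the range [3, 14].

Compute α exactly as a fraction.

77/32768

The significance level is the null-hypothesis probability of the rejection region {≤2} ∪ {≥15}.
By symmetry, α = 2·P(S ≤ 2) = 2·(1 + 17 + 136)/131072 = 308/131072 = 77/32768.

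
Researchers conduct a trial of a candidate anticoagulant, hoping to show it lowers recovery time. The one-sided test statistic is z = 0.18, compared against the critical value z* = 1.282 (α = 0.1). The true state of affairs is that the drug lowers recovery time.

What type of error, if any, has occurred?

Type II error

The conventional null hypothesis is that the drug has no effect on recovery time.
Since z = 0.18 ≤ z* = 1.282, H₀ is not rejected.
H₀ is false (actually the drug lowers recovery time).
Failing to reject a false H₀ is a Type II error.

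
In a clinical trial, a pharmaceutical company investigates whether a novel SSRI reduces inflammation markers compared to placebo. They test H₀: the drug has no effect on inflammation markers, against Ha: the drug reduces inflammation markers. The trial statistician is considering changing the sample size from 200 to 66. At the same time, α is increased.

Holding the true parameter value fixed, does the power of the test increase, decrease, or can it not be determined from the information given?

The first change alone would make β increase; the second alone would make β decrease. Which effect dominates depends on the magnitudes, which are not given.
Since power = 1 − β, the effect on power is likewise indeterminate.

Cannot be determined from the information given.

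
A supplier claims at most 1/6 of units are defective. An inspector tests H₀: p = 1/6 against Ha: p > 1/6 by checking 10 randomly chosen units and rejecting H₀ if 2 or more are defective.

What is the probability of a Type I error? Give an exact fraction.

10389767/20155392

The significance level is the probability, assuming p = 1/6, of seeing 2 or more defectives in 10 draws.
Computing the lower-tail complement: 1 − 9765625/20155392 = 10389767/20155392.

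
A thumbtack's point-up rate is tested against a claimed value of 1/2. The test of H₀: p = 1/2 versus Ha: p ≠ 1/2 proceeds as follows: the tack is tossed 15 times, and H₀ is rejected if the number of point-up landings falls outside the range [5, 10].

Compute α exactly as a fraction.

1941/16384

Under H₀, K ~ Binomial(15, 1/2); α is the probability of landing in either tail, P(K ≤ 4) + P(K ≥ 11).
Each tail has probability (1 + 15 + 105 + 455 + 1365)/32768; doubling gives α = 3882/32768 = 1941/16384.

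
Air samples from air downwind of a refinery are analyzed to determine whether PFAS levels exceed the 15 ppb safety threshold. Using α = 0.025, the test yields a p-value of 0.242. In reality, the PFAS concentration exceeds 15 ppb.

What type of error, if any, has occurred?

The conventional null hypothesis is that the PFAS concentration is at or below 15 ppb (safe).
Since p = 0.242 ≥ α = 0.025, H₀ is not rejected.
H₀ is false (actually the PFAS concentration exceeds 15 ppb).
Failing to reject a false H₀ is a Type II error.

Type II error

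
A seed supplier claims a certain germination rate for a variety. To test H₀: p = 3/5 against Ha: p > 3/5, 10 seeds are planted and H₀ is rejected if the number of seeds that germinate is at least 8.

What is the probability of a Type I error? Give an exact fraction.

The Type I error probability is α = P(Y ≥ 8) computed under H₀, where Y ~ Binomial(10, 3/5).
Adding the binomial terms for j = 8 through 10 with p = 3/5 yields 1633689/9765625.

1633689/9765625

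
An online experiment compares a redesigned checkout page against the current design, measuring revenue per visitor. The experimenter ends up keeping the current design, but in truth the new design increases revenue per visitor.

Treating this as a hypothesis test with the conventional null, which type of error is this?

The null hypothesis here is that the new design has no effect on revenue per visitor.
'Keeping the current design' corresponds to failing to reject H₀.
H₀ was not rejected but H₀ is false — a Type II error (false negative).

Type II error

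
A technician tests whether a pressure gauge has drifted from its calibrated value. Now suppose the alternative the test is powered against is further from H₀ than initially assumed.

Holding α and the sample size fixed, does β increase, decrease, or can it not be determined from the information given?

A larger true effect moves the Ha sampling distribution further from the H₀ critical value, making rejection more likely when Ha is true.

It decreases.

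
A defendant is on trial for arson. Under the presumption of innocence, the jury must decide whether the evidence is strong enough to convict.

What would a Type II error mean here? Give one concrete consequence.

A Type II error would mean concluding that the defendant is innocent (or at least failing to establish that the defendant is guilty) when in fact the defendant is guilty. Consequence: a guilty person goes free.

With the conventional null hypothesis that the defendant is innocent:
A Type II error is failing to reject H₀ when H₀ is false.
Here that means acquitting the defendant when actually the defendant is guilty.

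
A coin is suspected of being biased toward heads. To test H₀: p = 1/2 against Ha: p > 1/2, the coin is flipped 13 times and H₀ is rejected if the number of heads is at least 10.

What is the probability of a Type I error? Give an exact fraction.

189/4096

Under H₀, K ~ Binomial(13, 1/2), and α = P(K ≥ 10).
P(K ≥ 10) = [C(13,10) + C(13,11) + C(13,12) + C(13,13)] / 2^13 = (286 + 78 + 13 + 1) / 8192 = 378/8192 = 189/4096.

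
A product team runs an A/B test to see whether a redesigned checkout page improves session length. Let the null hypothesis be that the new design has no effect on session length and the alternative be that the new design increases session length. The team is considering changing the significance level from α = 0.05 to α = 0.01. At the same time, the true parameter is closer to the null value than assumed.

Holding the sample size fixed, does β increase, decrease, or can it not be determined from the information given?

Tightening α shrinks the rejection region. When Ha holds, fewer sample outcomes clear the stricter threshold, so more fall in the acceptance region. A smaller departure from H₀ means the test statistic under Ha is distributed closer to where it would be under H₀; rejection becomes less likely. Both changes push β in the same direction.

It increases.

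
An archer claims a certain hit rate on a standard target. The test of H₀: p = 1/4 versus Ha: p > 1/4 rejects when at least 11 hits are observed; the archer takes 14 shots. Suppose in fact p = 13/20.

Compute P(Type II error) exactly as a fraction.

A Type II error is failing to reject when Ha holds: with p = 13/20, β = P(X ≤ 10).
Equivalently, β = 1 − P(X ≥ 11) = 638569946045404807/819200000000000000.

638569946045404807/819200000000000000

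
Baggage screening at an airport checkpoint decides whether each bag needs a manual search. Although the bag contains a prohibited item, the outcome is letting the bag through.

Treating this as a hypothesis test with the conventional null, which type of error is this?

Type II error

The null hypothesis here is that the bag contains no prohibited items.
'Letting the bag through' corresponds to failing to reject H₀.
H₀ was not rejected but H₀ is false — a Type II error (false negative).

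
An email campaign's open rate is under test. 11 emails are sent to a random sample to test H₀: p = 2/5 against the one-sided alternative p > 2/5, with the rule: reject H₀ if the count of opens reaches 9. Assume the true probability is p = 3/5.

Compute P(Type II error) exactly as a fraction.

A Type II error is failing to reject when Ha holds: with p = 3/5, β = P(Y ≤ 8).
Summing C(11,j)·(3/5)^j·(2/5)^{11-j} for j = 0..8 gives 8604328/9765625.

8604328/9765625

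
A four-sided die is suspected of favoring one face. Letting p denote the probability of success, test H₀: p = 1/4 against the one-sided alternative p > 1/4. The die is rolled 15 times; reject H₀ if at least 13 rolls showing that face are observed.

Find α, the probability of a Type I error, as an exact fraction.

Under H₀, Y ~ Binomial(15, 1/4), and α = P(Y ≥ 13).
Summing C(15,j)(1/4)^j(3/4)^{15−j} for j = 13,…,15 gives 991/1073741824.

991/1073741824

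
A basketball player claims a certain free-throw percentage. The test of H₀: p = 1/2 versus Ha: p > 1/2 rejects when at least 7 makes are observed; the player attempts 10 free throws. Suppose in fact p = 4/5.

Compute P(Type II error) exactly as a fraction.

β = P(fail to reject H₀ | Ha true) = P(S ≤ 6 | p = 4/5), S ~ Binomial(10, 4/5).
Equivalently, β = 1 − P(S ≥ 7) = 1180409/9765625.

1180409/9765625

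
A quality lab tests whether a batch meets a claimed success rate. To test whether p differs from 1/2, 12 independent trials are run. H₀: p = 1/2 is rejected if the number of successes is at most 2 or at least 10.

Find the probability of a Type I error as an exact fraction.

79/2048

Under H₀, S ~ Binomial(12, 1/2); α is the probability of landing in either tail, P(S ≤ 2) + P(S ≥ 10).
By symmetry, α = 2·P(S ≤ 2) = 2·(1 + 12 + 66)/4096 = 158/4096 = 79/2048.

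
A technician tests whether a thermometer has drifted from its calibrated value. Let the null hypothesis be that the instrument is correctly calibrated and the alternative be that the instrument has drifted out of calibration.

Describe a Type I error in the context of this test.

A Type I error is rejecting H₀ when H₀ is true.
Here that means pulling the instrument for recalibration when actually the instrument is correctly calibrated.

A Type I error would mean concluding that the instrument has drifted out of calibration when in fact the instrument is correctly calibrated.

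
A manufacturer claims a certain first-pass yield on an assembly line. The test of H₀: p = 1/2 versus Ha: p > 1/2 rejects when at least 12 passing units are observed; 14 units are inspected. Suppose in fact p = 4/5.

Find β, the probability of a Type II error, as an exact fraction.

A Type II error is failing to reject when Ha holds: with p = 4/5, β = P(X ≤ 11).
Adding the binomial probabilities P(X=0)+…+P(X=11) at p = 4/5 gives 3368829417/6103515625.

3368829417/6103515625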